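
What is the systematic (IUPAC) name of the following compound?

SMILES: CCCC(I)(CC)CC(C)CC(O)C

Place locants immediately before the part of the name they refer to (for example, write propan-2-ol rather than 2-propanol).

The longest carbon chain that includes the –OH group has 9 carbons, so the parent hydride is nonane.
The highest-priority functional group is an alcohol (–OH), so the name ends in -ol.
Number the chain so that numbering from this end puts the hydroxyl group at C-2 rather than C-8.
With this numbering: the hydroxyl at C-2; an ethyl group at C-6; an iodo group at C-6; a methyl group at C-4.
The substituents are ordered alphabetically, ignoring any di-/tri- multipliers.
Assembling the pieces gives 6-ethyl-6-iodo-4-methylnonan-2-ol.

6-ethyl-6-iodo-4-methylnonan-2-ol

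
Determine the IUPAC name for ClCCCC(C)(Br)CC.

4-bromo-1-chloro-4-methylhexane

The longest continuous carbon chain has 6 atoms, so the parent hydride is hexane.
The numbering direction is chosen so that the substituent locant set {1,4,4} is lower than {3,3,6} at the first point of difference.
That gives a bromo group at C-4; a chloro group at C-1; a methyl group at C-4.
Prefixes are listed alphabetically: bromo, chloro, methyl.
The name is 4-bromo-1-chloro-4-methylhexane.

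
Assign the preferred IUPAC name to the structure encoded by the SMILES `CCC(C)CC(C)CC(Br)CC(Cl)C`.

The longest continuous carbon chain has 10 atoms, so the parent hydride is decane.
The numbering direction is chosen so that the substituent locant set {2,4,6,8} is lower than {3,5,7,9} at the first point of difference.
With this numbering: a bromo group at C-4; a chloro group at C-2; methyl groups at C-6 and C-8.
The substituents are ordered alphabetically, ignoring any di-/tri- multipliers.
The name is 4-bromo-2-chloro-6,8-dimethyldecane.

4-bromo-2-chloro-6,8-dimethyldecane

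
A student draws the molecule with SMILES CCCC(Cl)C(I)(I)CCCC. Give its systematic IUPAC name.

4-chloro-5,5-diiodononane

The longest continuous carbon chain has 9 atoms, so the parent hydride is nonane.
The numbering direction is chosen so that the substituent locant set {4,5,5} is lower than {5,5,6} at the first point of difference.
That gives a chloro group at C-4; two iodo groups at C-5.
Substituent prefixes are cited in alphabetical order (multiplying prefixes like di-/tri- are ignored for ordering).
The name is 4-chloro-5,5-diiodononane.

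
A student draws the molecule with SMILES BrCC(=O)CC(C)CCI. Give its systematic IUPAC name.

Counting along the main chain through the carbonyl gives 6 carbons: the parent is hexane.
The highest-priority functional group is a ketone (C=O on an internal carbon), so the name ends in -one.
The numbering direction is chosen so that numbering from this end puts the carbonyl group at C-2 rather than C-5.
With this numbering: the carbonyl at C-2; a bromo group at C-1; an iodo group at C-6; a methyl group at C-4.
Substituent prefixes are cited in alphabetical order (multiplying prefixes like di-/tri- are ignored for ordering).
Putting it together: 1-bromo-6-iodo-4-methylhexan-2-one.

1-bromo-6-iodo-4-methylhexan-2-one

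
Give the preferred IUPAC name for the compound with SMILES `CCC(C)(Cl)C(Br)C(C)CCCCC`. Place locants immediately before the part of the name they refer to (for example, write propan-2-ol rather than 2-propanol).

The longest continuous carbon chain has 10 atoms, so the parent hydride is decane.
Number the chain so that the substituent locant set {3,3,4,5} is lower than {6,7,8,8} at the first point of difference.
With this numbering: a bromo group at C-4; a chloro group at C-3; methyl groups at C-3 and C-5.
Prefixes are listed alphabetically: bromo, chloro, methyl.
Assembling the pieces gives 4-bromo-3-chloro-3,5-dimethyldecane.

4-bromo-3-chloro-3,5-dimethyldecane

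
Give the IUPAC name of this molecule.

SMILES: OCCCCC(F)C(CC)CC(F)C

6-ethyl-5,8-difluorononan-1-ol

The longest chain bearing the –OH group is 9 carbons long (nonane).
An alcohol (–OH) is the principal characteristic group, giving the suffix -ol.
Choose the numbering such that numbering from this end puts the hydroxyl group at C-1 rather than C-9.
That gives the hydroxyl at C-1; an ethyl group at C-6; fluoro groups at C-5 and C-8.
The substituents are ordered alphabetically, ignoring any di-/tri- multipliers.
The name is 6-ethyl-5,8-difluorononan-1-ol.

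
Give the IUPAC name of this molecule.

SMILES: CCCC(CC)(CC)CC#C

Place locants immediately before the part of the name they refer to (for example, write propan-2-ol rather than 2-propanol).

Counting along the main chain through the multiple bond gives 7 carbons: the parent is heptane.
There is one C≡C triple bond, indicated by the ending -yne.
Number the chain so that numbering from this end puts the triple bond at C-1 rather than C-6.
This places the triple bond between C-1 and C-2; two ethyl groups at C-4.
Putting it together: 4,4-diethylhept-1-yne.

4,4-diethylhept-1-yne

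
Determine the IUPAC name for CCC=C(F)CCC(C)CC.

4-fluoro-7-methylnon-3-ene

The longest chain bearing the multiple bond is 9 carbons long (nonane).
A C=C double bond in the chain gives the infix -ene-.
Number the chain so that numbering from this end puts the double bond at C-3 rather than C-6.
This places the double bond between C-3 and C-4; a fluoro group at C-4; a methyl group at C-7.
Substituent prefixes are cited in alphabetical order (multiplying prefixes like di-/tri- are ignored for ordering).
The name is 4-fluoro-7-methylnon-3-ene.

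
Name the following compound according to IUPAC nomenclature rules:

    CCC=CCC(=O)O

hex-3-enoic acid

The longest chain bearing the –COOH group and the multiple bond is 6 carbons long (hexane).
A carboxylic acid (terminal –COOH) is the principal characteristic group, giving the suffix -oic acid.
A C=C double bond in the chain gives the infix -ene-.
Number the chain so that the carboxylic acid carbon is C-1 by definition.
With this numbering: the double bond between C-3 and C-4.
The name is hex-3-enoic acid.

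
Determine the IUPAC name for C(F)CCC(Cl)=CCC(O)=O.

4-chloro-7-fluorohept-3-enoic acid

Counting along the main chain through the –COOH group and the multiple bond gives 7 carbons: the parent is heptane.
A carboxylic acid (terminal –COOH) is the principal characteristic group, giving the suffix -oic acid.
A C=C double bond in the chain gives the infix -ene-.
Choose the numbering such that the carboxylic acid carbon is C-1 by definition.
With this numbering: the double bond between C-3 and C-4; a chloro group at C-4; a fluoro group at C-7.
The substituents are ordered alphabetically, ignoring any di-/tri- multipliers.
Putting it together: 4-chloro-7-fluorohept-3-enoic acid.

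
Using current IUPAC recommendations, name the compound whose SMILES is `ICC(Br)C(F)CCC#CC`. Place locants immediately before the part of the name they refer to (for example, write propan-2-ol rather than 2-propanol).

The longest carbon chain that includes the multiple bond has 8 carbons, so the parent hydride is octane.
A C≡C triple bond in the chain gives the infix -yne-.
Number the chain so that numbering from this end puts the triple bond at C-2 rather than C-6.
That gives the triple bond between C-2 and C-3; a bromo group at C-7; a fluoro group at C-6; an iodo group at C-8.
The substituents are ordered alphabetically, ignoring any di-/tri- multipliers.
The name is 7-bromo-6-fluoro-8-iodooct-2-yne.

7-bromo-6-fluoro-8-iodooct-2-yne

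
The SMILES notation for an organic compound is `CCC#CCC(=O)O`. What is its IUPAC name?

The longest chain bearing the –COOH group and the multiple bond is 6 carbons long (hexane).
The highest-priority functional group is a carboxylic acid (terminal –COOH), so the name ends in -oic acid.
The chain contains a C≡C triple bond, so the unsaturation ending is -yne.
Choose the numbering such that the carboxylic acid carbon is C-1 by definition.
With this numbering: the triple bond between C-3 and C-4.
Putting it together: hex-3-ynoic acid.

hex-3-ynoic acid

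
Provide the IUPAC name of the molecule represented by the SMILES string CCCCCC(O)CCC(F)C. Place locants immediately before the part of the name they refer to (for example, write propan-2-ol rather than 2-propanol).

2-fluorodecan-5-ol

The longest chain bearing the –OH group is 10 carbons long (decane).
The highest-priority functional group is an alcohol (–OH), so the name ends in -ol.
The numbering direction is chosen so that numbering from this end puts the hydroxyl group at C-5 rather than C-6.
This places the hydroxyl at C-5; a fluoro group at C-2.
Putting it together: 2-fluorodecan-5-ol.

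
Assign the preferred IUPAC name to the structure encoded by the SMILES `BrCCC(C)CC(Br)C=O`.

2,6-dibromo-4-methylhexanal

The longest chain bearing the –CHO group is 6 carbons long (hexane).
The highest-priority functional group is an aldehyde (terminal –CHO), so the name ends in -al.
Number the chain so that the aldehyde carbon is C-1 by definition.
This places bromo groups at C-2 and C-6; a methyl group at C-4.
Prefixes are listed alphabetically: bromo, methyl.
Putting it together: 2,6-dibromo-4-methylhexanal.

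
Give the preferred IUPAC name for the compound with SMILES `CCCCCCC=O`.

heptanal

Counting along the main chain through the –CHO group gives 7 carbons: the parent is heptane.
The highest-priority functional group is an aldehyde (terminal –CHO), so the name ends in -al.
Choose the numbering such that the aldehyde carbon is C-1 by definition.
The name is heptanal.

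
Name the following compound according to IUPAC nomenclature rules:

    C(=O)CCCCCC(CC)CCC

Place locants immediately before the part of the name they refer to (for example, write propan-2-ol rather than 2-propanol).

The longest carbon chain that includes the –CHO group has 10 carbons, so the parent hydride is decane.
An aldehyde (terminal –CHO) is the principal characteristic group, giving the suffix -al.
Choose the numbering such that the aldehyde carbon is C-1 by definition.
This places an ethyl group at C-7.
The name is 7-ethyldecanal.

7-ethyldecanal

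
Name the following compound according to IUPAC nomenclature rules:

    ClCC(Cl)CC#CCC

6,7-dichlorohept-3-yne

The longest carbon chain that includes the multiple bond has 7 carbons, so the parent hydride is heptane.
There is one C≡C triple bond, indicated by the ending -yne.
Number the chain so that numbering from this end puts the triple bond at C-3 rather than C-4.
With this numbering: the triple bond between C-3 and C-4; chloro groups at C-6 and C-7.
Assembling the pieces gives 6,7-dichlorohept-3-yne.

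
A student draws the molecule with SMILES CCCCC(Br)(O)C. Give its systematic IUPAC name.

The longest carbon chain that includes the –OH group has 6 carbons, so the parent hydride is hexane.
An alcohol (–OH) is the principal characteristic group, giving the suffix -ol.
Choose the numbering such that numbering from this end puts the hydroxyl group at C-2 rather than C-5.
That gives the hydroxyl at C-2; a bromo group at C-2.
The name is 2-bromohexan-2-ol.

2-bromohexan-2-ol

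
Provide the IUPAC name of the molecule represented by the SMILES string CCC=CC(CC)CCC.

Counting along the main chain through the multiple bond gives 8 carbons: the parent is octane.
The chain contains a C=C double bond, so the unsaturation ending is -ene.
The numbering direction is chosen so that numbering from this end puts the double bond at C-3 rather than C-5.
This places the double bond between C-3 and C-4; an ethyl group at C-5.
Assembling the pieces gives 5-ethyloct-3-ene.

5-ethyloct-3-ene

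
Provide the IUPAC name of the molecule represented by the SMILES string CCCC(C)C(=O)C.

Counting along the main chain through the carbonyl gives 6 carbons: the parent is hexane.
The principal characteristic group is a ketone (C=O on an internal carbon), named with the suffix -one.
Choose the numbering such that numbering from this end puts the carbonyl group at C-2 rather than C-5.
This places the carbonyl at C-2; a methyl group at C-3.
The name is 3-methylhexan-2-one.

3-methylhexan-2-one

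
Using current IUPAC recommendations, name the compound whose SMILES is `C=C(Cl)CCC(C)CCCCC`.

Counting along the main chain through the multiple bond gives 10 carbons: the parent is decane.
A C=C double bond in the chain gives the infix -ene-.
The numbering direction is chosen so that numbering from this end puts the double bond at C-1 rather than C-9.
This places the double bond between C-1 and C-2; a chloro group at C-2; a methyl group at C-5.
Substituent prefixes are cited in alphabetical order (multiplying prefixes like di-/tri- are ignored for ordering).
Assembling the pieces gives 2-chloro-5-methyldec-1-ene.

2-chloro-5-methyldec-1-ene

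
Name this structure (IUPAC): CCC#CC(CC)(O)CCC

4-ethyloct-5-yn-4-ol

The longest carbon chain that includes the –OH group and the multiple bond has 8 carbons, so the parent hydride is octane.
The principal characteristic group is an alcohol (–OH), named with the suffix -ol.
The chain contains a C≡C triple bond, so the unsaturation ending is -yne.
The numbering direction is chosen so that numbering from this end puts the hydroxyl group at C-4 rather than C-5.
This places the hydroxyl at C-4; the triple bond between C-5 and C-6; an ethyl group at C-4.
Putting it together: 4-ethyloct-5-yn-4-ol.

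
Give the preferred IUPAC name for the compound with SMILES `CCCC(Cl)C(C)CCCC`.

The parent chain contains 9 carbons (nonane).
The numbering direction is chosen so that the substituent locant set {4,5} is lower than {5,6} at the first point of difference.
This places a chloro group at C-4; a methyl group at C-5.
Substituent prefixes are cited in alphabetical order (multiplying prefixes like di-/tri- are ignored for ordering).
Assembling the pieces gives 4-chloro-5-methylnonane.

4-chloro-5-methylnonane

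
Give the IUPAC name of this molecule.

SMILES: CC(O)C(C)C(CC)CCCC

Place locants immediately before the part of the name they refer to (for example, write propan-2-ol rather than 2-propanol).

4-ethyl-3-methyloctan-2-ol

Counting along the main chain through the –OH group gives 8 carbons: the parent is octane.
An alcohol (–OH) is the principal characteristic group, giving the suffix -ol.
Choose the numbering such that numbering from this end puts the hydroxyl group at C-2 rather than C-7.
This places the hydroxyl at C-2; an ethyl group at C-4; a methyl group at C-3.
Prefixes are listed alphabetically: ethyl, methyl.
Putting it together: 4-ethyl-3-methyloctan-2-ol.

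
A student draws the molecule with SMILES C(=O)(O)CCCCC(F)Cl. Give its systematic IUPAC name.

The longest chain bearing the –COOH group is 6 carbons long (hexane).
The highest-priority functional group is a carboxylic acid (terminal –COOH), so the name ends in -oic acid.
Choose the numbering such that the carboxylic acid carbon is C-1 by definition.
That gives a chloro group at C-6; a fluoro group at C-6.
Substituent prefixes are cited in alphabetical order (multiplying prefixes like di-/tri- are ignored for ordering).
Putting it together: 6-chloro-6-fluorohexanoic acid.

6-chloro-6-fluorohexanoic acid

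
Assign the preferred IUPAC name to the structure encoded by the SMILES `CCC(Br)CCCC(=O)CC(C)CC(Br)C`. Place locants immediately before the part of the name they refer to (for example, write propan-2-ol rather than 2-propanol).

2,10-dibromo-4-methyldodecan-6-one

The longest carbon chain that includes the carbonyl has 12 carbons, so the parent hydride is dodecane.
A ketone (C=O on an internal carbon) is the principal characteristic group, giving the suffix -one.
Number the chain so that numbering from this end puts the carbonyl group at C-6 rather than C-7.
This places the carbonyl at C-6; bromo groups at C-2 and C-10; a methyl group at C-4.
The substituents are ordered alphabetically, ignoring any di-/tri- multipliers.
Assembling the pieces gives 2,10-dibromo-4-methyldodecan-6-one.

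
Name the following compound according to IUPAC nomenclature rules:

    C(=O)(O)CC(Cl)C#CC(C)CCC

The longest carbon chain that includes the –COOH group and the multiple bond has 9 carbons, so the parent hydride is nonane.
The principal characteristic group is a carboxylic acid (terminal –COOH), named with the suffix -oic acid.
The chain contains a C≡C triple bond, so the unsaturation ending is -yne.
Choose the numbering such that the carboxylic acid carbon is C-1 by definition.
That gives the triple bond between C-4 and C-5; a chloro group at C-3; a methyl group at C-6.
Prefixes are listed alphabetically: chloro, methyl.
Putting it together: 3-chloro-6-methylnon-4-ynoic acid.

3-chloro-6-methylnon-4-ynoic acid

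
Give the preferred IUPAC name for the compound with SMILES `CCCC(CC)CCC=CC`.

6-ethylnon-2-ene

The longest chain bearing the multiple bond is 9 carbons long (nonane).
The chain contains a C=C double bond, so the unsaturation ending is -ene.
Choose the numbering such that numbering from this end puts the double bond at C-2 rather than C-7.
That gives the double bond between C-2 and C-3; an ethyl group at C-6.
Putting it together: 6-ethylnon-2-ene.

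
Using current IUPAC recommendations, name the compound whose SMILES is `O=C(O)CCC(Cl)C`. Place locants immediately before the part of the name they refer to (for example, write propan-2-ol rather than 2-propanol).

The longest chain bearing the –COOH group is 5 carbons long (pentane).
The highest-priority functional group is a carboxylic acid (terminal –COOH), so the name ends in -oic acid.
Number the chain so that the carboxylic acid carbon is C-1 by definition.
That gives a chloro group at C-4.
The name is 4-chloropentanoic acid.

4-chloropentanoic acid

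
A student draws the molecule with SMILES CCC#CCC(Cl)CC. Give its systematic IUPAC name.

6-chlorooct-3-yne

The longest chain bearing the multiple bond is 8 carbons long (octane).
There is one C≡C triple bond, indicated by the ending -yne.
Choose the numbering such that numbering from this end puts the triple bond at C-3 rather than C-5.
That gives the triple bond between C-3 and C-4; a chloro group at C-6.
Assembling the pieces gives 6-chlorooct-3-yne.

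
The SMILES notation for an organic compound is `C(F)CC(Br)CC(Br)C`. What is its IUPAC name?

3,5-dibromo-1-fluorohexane

The longest carbon chain is 6 atoms: the parent is hexane.
Number the chain so that the substituent locant set {1,3,5} is lower than {2,4,6} at the first point of difference.
This places bromo groups at C-3 and C-5; a fluoro group at C-1.
Prefixes are listed alphabetically: bromo, fluoro.
The name is 3,5-dibromo-1-fluorohexane.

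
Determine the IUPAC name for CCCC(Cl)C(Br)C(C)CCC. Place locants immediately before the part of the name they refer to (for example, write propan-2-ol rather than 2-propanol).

The longest continuous carbon chain has 9 atoms, so the parent hydride is nonane.
The numbering direction is chosen so that the locant sets are identical either way, so the alphabetically earlier chloro substituent takes the lower locant (4 rather than 6).
That gives a bromo group at C-5; a chloro group at C-4; a methyl group at C-6.
Substituent prefixes are cited in alphabetical order (multiplying prefixes like di-/tri- are ignored for ordering).
The name is 5-bromo-4-chloro-6-methylnonane.

5-bromo-4-chloro-6-methylnonane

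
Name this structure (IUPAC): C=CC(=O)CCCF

The longest chain bearing the carbonyl and the multiple bond is 6 carbons long (hexane).
The principal characteristic group is a ketone (C=O on an internal carbon), named with the suffix -one.
The chain contains a C=C double bond, so the unsaturation ending is -ene.
Choose the numbering such that numbering from this end puts the carbonyl group at C-3 rather than C-4.
That gives the carbonyl at C-3; the double bond between C-1 and C-2; a fluoro group at C-6.
The name is 6-fluorohex-1-en-3-one.

6-fluorohex-1-en-3-one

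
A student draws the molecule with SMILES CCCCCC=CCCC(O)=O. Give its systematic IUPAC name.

Counting along the main chain through the –COOH group and the multiple bond gives 10 carbons: the parent is decane.
A carboxylic acid (terminal –COOH) is the principal characteristic group, giving the suffix -oic acid.
The chain contains a C=C double bond, so the unsaturation ending is -ene.
The numbering direction is chosen so that the carboxylic acid carbon is C-1 by definition.
This places the double bond between C-4 and C-5.
Putting it together: dec-4-enoic acid.

dec-4-enoic acid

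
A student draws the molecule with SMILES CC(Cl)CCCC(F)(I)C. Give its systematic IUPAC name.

6-chloro-2-fluoro-2-iodoheptane

The parent chain contains 7 carbons (heptane).
Choose the numbering such that the substituent locant set {2,2,6} is lower than {2,6,6} at the first point of difference.
This places a chloro group at C-6; a fluoro group at C-2; an iodo group at C-2.
The substituents are ordered alphabetically, ignoring any di-/tri- multipliers.
The name is 6-chloro-2-fluoro-2-iodoheptane.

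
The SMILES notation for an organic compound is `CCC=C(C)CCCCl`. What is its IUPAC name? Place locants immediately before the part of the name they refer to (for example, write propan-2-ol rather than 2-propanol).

7-chloro-4-methylhept-3-ene

The longest chain bearing the multiple bond is 7 carbons long (heptane).
The chain contains a C=C double bond, so the unsaturation ending is -ene.
Number the chain so that numbering from this end puts the double bond at C-3 rather than C-4.
This places the double bond between C-3 and C-4; a chloro group at C-7; a methyl group at C-4.
The substituents are ordered alphabetically, ignoring any di-/tri- multipliers.
The name is 7-chloro-4-methylhept-3-ene.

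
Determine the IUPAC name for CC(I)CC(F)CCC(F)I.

1,4-difluoro-1,6-diiodoheptane

The parent chain contains 7 carbons (heptane).
The numbering direction is chosen so that the substituent locant set {1,1,4,6} is lower than {2,4,7,7} at the first point of difference.
That gives fluoro groups at C-1 and C-4; iodo groups at C-1 and C-6.
The substituents are ordered alphabetically, ignoring any di-/tri- multipliers.
Putting it together: 1,4-difluoro-1,6-diiodoheptane.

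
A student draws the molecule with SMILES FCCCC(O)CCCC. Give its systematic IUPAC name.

The longest chain bearing the –OH group is 8 carbons long (octane).
The highest-priority functional group is an alcohol (–OH), so the name ends in -ol.
Number the chain so that numbering from this end puts the hydroxyl group at C-4 rather than C-5.
This places the hydroxyl at C-4; a fluoro group at C-1.
Assembling the pieces gives 1-fluorooctan-4-ol.

1-fluorooctan-4-ol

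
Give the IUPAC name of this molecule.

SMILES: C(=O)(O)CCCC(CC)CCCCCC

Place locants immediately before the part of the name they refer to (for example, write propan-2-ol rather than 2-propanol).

The longest carbon chain that includes the –COOH group has 11 carbons, so the parent hydride is undecane.
The principal characteristic group is a carboxylic acid (terminal –COOH), named with the suffix -oic acid.
The numbering direction is chosen so that the carboxylic acid carbon is C-1 by definition.
That gives an ethyl group at C-5.
Assembling the pieces gives 5-ethylundecanoic acid.

5-ethylundecanoic acid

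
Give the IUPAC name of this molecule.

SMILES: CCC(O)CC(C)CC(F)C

The longest carbon chain that includes the –OH group has 8 carbons, so the parent hydride is octane.
An alcohol (–OH) is the principal characteristic group, giving the suffix -ol.
Number the chain so that numbering from this end puts the hydroxyl group at C-3 rather than C-6.
This places the hydroxyl at C-3; a fluoro group at C-7; a methyl group at C-5.
Substituent prefixes are cited in alphabetical order (multiplying prefixes like di-/tri- are ignored for ordering).
Assembling the pieces gives 7-fluoro-5-methyloctan-3-ol.

7-fluoro-5-methyloctan-3-ol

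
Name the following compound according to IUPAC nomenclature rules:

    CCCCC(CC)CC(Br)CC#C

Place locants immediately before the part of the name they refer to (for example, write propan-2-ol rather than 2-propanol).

4-bromo-6-ethyldec-1-yne

The longest chain bearing the multiple bond is 10 carbons long (decane).
The chain contains a C≡C triple bond, so the unsaturation ending is -yne.
Number the chain so that numbering from this end puts the triple bond at C-1 rather than C-9.
That gives the triple bond between C-1 and C-2; a bromo group at C-4; an ethyl group at C-6.
Prefixes are listed alphabetically: bromo, ethyl.
The name is 4-bromo-6-ethyldec-1-yne.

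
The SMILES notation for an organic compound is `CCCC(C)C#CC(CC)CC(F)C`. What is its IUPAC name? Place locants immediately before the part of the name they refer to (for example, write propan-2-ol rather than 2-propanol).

4-ethyl-2-fluoro-7-methyldec-5-yne

The longest carbon chain that includes the multiple bond has 10 carbons, so the parent hydride is decane.
There is one C≡C triple bond, indicated by the ending -yne.
Number the chain so that the substituent locant set {2,4,7} is lower than {4,7,9} at the first point of difference.
This places the triple bond between C-5 and C-6; an ethyl group at C-4; a fluoro group at C-2; a methyl group at C-7.
The substituents are ordered alphabetically, ignoring any di-/tri- multipliers.
Putting it together: 4-ethyl-2-fluoro-7-methyldec-5-yne.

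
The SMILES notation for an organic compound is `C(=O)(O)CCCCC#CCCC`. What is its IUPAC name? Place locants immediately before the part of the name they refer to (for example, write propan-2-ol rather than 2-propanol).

dec-6-ynoic acid

The longest carbon chain that includes the –COOH group and the multiple bond has 10 carbons, so the parent hydride is decane.
A carboxylic acid (terminal –COOH) is the principal characteristic group, giving the suffix -oic acid.
The chain contains a C≡C triple bond, so the unsaturation ending is -yne.
The numbering direction is chosen so that the carboxylic acid carbon is C-1 by definition.
This places the triple bond between C-6 and C-7.
Putting it together: dec-6-ynoic acid.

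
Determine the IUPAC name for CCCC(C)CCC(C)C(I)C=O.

Counting along the main chain through the –CHO group gives 9 carbons: the parent is nonane.
The highest-priority functional group is an aldehyde (terminal –CHO), so the name ends in -al.
Number the chain so that the aldehyde carbon is C-1 by definition.
With this numbering: an iodo group at C-2; methyl groups at C-3 and C-6.
The substituents are ordered alphabetically, ignoring any di-/tri- multipliers.
The name is 2-iodo-3,6-dimethylnonanal.

2-iodo-3,6-dimethylnonanal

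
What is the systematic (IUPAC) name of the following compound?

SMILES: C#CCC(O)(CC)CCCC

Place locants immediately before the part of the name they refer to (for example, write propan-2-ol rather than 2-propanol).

4-ethyloct-1-yn-4-ol

The longest carbon chain that includes the –OH group and the multiple bond has 8 carbons, so the parent hydride is octane.
The principal characteristic group is an alcohol (–OH), named with the suffix -ol.
There is one C≡C triple bond, indicated by the ending -yne.
Choose the numbering such that numbering from this end puts the hydroxyl group at C-4 rather than C-5.
That gives the hydroxyl at C-4; the triple bond between C-1 and C-2; an ethyl group at C-4.
Putting it together: 4-ethyloct-1-yn-4-ol.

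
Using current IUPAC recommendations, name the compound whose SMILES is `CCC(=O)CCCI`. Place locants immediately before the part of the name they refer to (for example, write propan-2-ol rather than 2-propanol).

6-iodohexan-3-one

The longest chain bearing the carbonyl is 6 carbons long (hexane).
The highest-priority functional group is a ketone (C=O on an internal carbon), so the name ends in -one.
Choose the numbering such that numbering from this end puts the carbonyl group at C-3 rather than C-4.
With this numbering: the carbonyl at C-3; an iodo group at C-6.
The name is 6-iodohexan-3-one.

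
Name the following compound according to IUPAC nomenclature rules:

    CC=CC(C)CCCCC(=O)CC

8-methylundec-9-en-3-one

The longest chain bearing the carbonyl and the multiple bond is 11 carbons long (undecane).
The principal characteristic group is a ketone (C=O on an internal carbon), named with the suffix -one.
A C=C double bond in the chain gives the infix -ene-.
The numbering direction is chosen so that numbering from this end puts the carbonyl group at C-3 rather than C-9.
With this numbering: the carbonyl at C-3; the double bond between C-9 and C-10; a methyl group at C-8.
Putting it together: 8-methylundec-9-en-3-one.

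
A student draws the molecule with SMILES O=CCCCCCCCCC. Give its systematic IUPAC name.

The longest chain bearing the –CHO group is 10 carbons long (decane).
The highest-priority functional group is an aldehyde (terminal –CHO), so the name ends in -al.
The numbering direction is chosen so that the aldehyde carbon is C-1 by definition.
The name is decanal.

decanal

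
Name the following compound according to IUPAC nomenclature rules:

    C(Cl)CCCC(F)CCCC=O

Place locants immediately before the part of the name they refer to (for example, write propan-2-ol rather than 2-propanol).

The longest carbon chain that includes the –CHO group has 9 carbons, so the parent hydride is nonane.
The highest-priority functional group is an aldehyde (terminal –CHO), so the name ends in -al.
Number the chain so that the aldehyde carbon is C-1 by definition.
That gives a chloro group at C-9; a fluoro group at C-5.
Substituent prefixes are cited in alphabetical order (multiplying prefixes like di-/tri- are ignored for ordering).
Putting it together: 9-chloro-5-fluorononanal.

9-chloro-5-fluorononanal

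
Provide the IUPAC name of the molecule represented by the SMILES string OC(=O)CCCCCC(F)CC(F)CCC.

The longest carbon chain that includes the –COOH group has 12 carbons, so the parent hydride is dodecane.
The principal characteristic group is a carboxylic acid (terminal –COOH), named with the suffix -oic acid.
The numbering direction is chosen so that the carboxylic acid carbon is C-1 by definition.
This places fluoro groups at C-7 and C-9.
The name is 7,9-difluorododecanoic acid.

7,9-difluorododecanoic acid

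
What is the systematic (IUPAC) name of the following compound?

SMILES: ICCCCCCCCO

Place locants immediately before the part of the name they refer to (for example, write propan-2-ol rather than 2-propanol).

8-iodooctan-1-ol

The longest chain bearing the –OH group is 8 carbons long (octane).
The principal characteristic group is an alcohol (–OH), named with the suffix -ol.
Number the chain so that numbering from this end puts the hydroxyl group at C-1 rather than C-8.
That gives the hydroxyl at C-1; an iodo group at C-8.
Assembling the pieces gives 8-iodooctan-1-ol.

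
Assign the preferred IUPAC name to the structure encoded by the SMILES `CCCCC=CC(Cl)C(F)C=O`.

The longest chain bearing the –CHO group and the multiple bond is 9 carbons long (nonane).
An aldehyde (terminal –CHO) is the principal characteristic group, giving the suffix -al.
The chain contains a C=C double bond, so the unsaturation ending is -ene.
Choose the numbering such that the aldehyde carbon is C-1 by definition.
This places the double bond between C-4 and C-5; a chloro group at C-3; a fluoro group at C-2.
The substituents are ordered alphabetically, ignoring any di-/tri- multipliers.
Putting it together: 3-chloro-2-fluoronon-4-enal.

3-chloro-2-fluoronon-4-enal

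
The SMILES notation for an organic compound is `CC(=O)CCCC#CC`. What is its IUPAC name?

oct-6-yn-2-one

The longest chain bearing the carbonyl and the multiple bond is 8 carbons long (octane).
The highest-priority functional group is a ketone (C=O on an internal carbon), so the name ends in -one.
The chain contains a C≡C triple bond, so the unsaturation ending is -yne.
Choose the numbering such that numbering from this end puts the carbonyl group at C-2 rather than C-7.
That gives the carbonyl at C-2; the triple bond between C-6 and C-7.
The name is oct-6-yn-2-one.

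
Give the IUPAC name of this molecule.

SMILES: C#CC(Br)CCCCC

3-bromooct-1-yne

Counting along the main chain through the multiple bond gives 8 carbons: the parent is octane.
The chain contains a C≡C triple bond, so the unsaturation ending is -yne.
The numbering direction is chosen so that numbering from this end puts the triple bond at C-1 rather than C-7.
With this numbering: the triple bond between C-1 and C-2; a bromo group at C-3.
Putting it together: 3-bromooct-1-yne.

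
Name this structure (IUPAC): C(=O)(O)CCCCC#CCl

The longest carbon chain that includes the –COOH group and the multiple bond has 7 carbons, so the parent hydride is heptane.
The highest-priority functional group is a carboxylic acid (terminal –COOH), so the name ends in -oic acid.
A C≡C triple bond in the chain gives the infix -yne-.
The numbering direction is chosen so that the carboxylic acid carbon is C-1 by definition.
This places the triple bond between C-6 and C-7; a chloro group at C-7.
Assembling the pieces gives 7-chlorohept-6-ynoic acid.

7-chlorohept-6-ynoic acid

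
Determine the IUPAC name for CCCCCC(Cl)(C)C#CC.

The longest carbon chain that includes the multiple bond has 9 carbons, so the parent hydride is nonane.
There is one C≡C triple bond, indicated by the ending -yne.
Choose the numbering such that numbering from this end puts the triple bond at C-2 rather than C-7.
With this numbering: the triple bond between C-2 and C-3; a chloro group at C-4; a methyl group at C-4.
Substituent prefixes are cited in alphabetical order (multiplying prefixes like di-/tri- are ignored for ordering).
The name is 4-chloro-4-methylnon-2-yne.

4-chloro-4-methylnon-2-yne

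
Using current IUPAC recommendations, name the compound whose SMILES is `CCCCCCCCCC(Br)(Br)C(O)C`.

The longest chain bearing the –OH group is 12 carbons long (dodecane).
An alcohol (–OH) is the principal characteristic group, giving the suffix -ol.
The numbering direction is chosen so that numbering from this end puts the hydroxyl group at C-2 rather than C-11.
This places the hydroxyl at C-2; two bromo groups at C-3.
Assembling the pieces gives 3,3-dibromododecan-2-ol.

3,3-dibromododecan-2-ol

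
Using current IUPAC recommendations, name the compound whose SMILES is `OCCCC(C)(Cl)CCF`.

The longest carbon chain that includes the –OH group has 6 carbons, so the parent hydride is hexane.
The highest-priority functional group is an alcohol (–OH), so the name ends in -ol.
Number the chain so that numbering from this end puts the hydroxyl group at C-1 rather than C-6.
That gives the hydroxyl at C-1; a chloro group at C-4; a fluoro group at C-6; a methyl group at C-4.
Substituent prefixes are cited in alphabetical order (multiplying prefixes like di-/tri- are ignored for ordering).
Assembling the pieces gives 4-chloro-6-fluoro-4-methylhexan-1-ol.

4-chloro-6-fluoro-4-methylhexan-1-ol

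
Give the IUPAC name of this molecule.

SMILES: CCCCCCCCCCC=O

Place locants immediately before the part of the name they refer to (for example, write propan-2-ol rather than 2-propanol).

The longest chain bearing the –CHO group is 11 carbons long (undecane).
An aldehyde (terminal –CHO) is the principal characteristic group, giving the suffix -al.
Choose the numbering such that the aldehyde carbon is C-1 by definition.
Putting it together: undecanal.

undecanal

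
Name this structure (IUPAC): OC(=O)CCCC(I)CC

Counting along the main chain through the –COOH group gives 7 carbons: the parent is heptane.
A carboxylic acid (terminal –COOH) is the principal characteristic group, giving the suffix -oic acid.
The numbering direction is chosen so that the carboxylic acid carbon is C-1 by definition.
This places an iodo group at C-5.
The name is 5-iodoheptanoic acid.

5-iodoheptanoic acid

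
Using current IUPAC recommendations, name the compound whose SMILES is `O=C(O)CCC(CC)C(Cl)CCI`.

5-chloro-4-ethyl-7-iodoheptanoic acid

Counting along the main chain through the –COOH group gives 7 carbons: the parent is heptane.
The highest-priority functional group is a carboxylic acid (terminal –COOH), so the name ends in -oic acid.
Choose the numbering such that the carboxylic acid carbon is C-1 by definition.
That gives a chloro group at C-5; an ethyl group at C-4; an iodo group at C-7.
The substituents are ordered alphabetically, ignoring any di-/tri- multipliers.
The name is 5-chloro-4-ethyl-7-iodoheptanoic acid.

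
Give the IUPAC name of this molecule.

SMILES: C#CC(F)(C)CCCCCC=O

The longest chain bearing the –CHO group and the multiple bond is 9 carbons long (nonane).
The principal characteristic group is an aldehyde (terminal –CHO), named with the suffix -al.
There is one C≡C triple bond, indicated by the ending -yne.
Choose the numbering such that the aldehyde carbon is C-1 by definition.
With this numbering: the triple bond between C-8 and C-9; a fluoro group at C-7; a methyl group at C-7.
Substituent prefixes are cited in alphabetical order (multiplying prefixes like di-/tri- are ignored for ordering).
Assembling the pieces gives 7-fluoro-7-methylnon-8-ynal.

7-fluoro-7-methylnon-8-ynal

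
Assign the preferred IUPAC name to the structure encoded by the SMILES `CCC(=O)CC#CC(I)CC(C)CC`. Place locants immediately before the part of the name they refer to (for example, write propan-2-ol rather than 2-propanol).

7-iodo-9-methylundec-5-yn-3-one

Counting along the main chain through the carbonyl and the multiple bond gives 11 carbons: the parent is undecane.
A ketone (C=O on an internal carbon) is the principal characteristic group, giving the suffix -one.
A C≡C triple bond in the chain gives the infix -yne-.
Choose the numbering such that numbering from this end puts the carbonyl group at C-3 rather than C-9.
That gives the carbonyl at C-3; the triple bond between C-5 and C-6; an iodo group at C-7; a methyl group at C-9.
Prefixes are listed alphabetically: iodo, methyl.
Assembling the pieces gives 7-iodo-9-methylundec-5-yn-3-one.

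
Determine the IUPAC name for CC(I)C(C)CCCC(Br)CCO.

3-bromo-8-iodo-7-methylnonan-1-ol

The longest carbon chain that includes the –OH group has 9 carbons, so the parent hydride is nonane.
An alcohol (–OH) is the principal characteristic group, giving the suffix -ol.
Number the chain so that numbering from this end puts the hydroxyl group at C-1 rather than C-9.
With this numbering: the hydroxyl at C-1; a bromo group at C-3; an iodo group at C-8; a methyl group at C-7.
Prefixes are listed alphabetically: bromo, iodo, methyl.
The name is 3-bromo-8-iodo-7-methylnonan-1-ol.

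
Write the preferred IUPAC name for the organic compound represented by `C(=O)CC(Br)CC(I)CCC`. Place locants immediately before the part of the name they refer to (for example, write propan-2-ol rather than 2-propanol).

3-bromo-5-iodooctanal

Counting along the main chain through the –CHO group gives 8 carbons: the parent is octane.
The highest-priority functional group is an aldehyde (terminal –CHO), so the name ends in -al.
The numbering direction is chosen so that the aldehyde carbon is C-1 by definition.
That gives a bromo group at C-3; an iodo group at C-5.
Prefixes are listed alphabetically: bromo, iodo.
Putting it together: 3-bromo-5-iodooctanal.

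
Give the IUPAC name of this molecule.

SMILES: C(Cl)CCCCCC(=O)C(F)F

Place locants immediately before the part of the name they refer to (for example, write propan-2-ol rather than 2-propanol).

Counting along the main chain through the carbonyl gives 8 carbons: the parent is octane.
A ketone (C=O on an internal carbon) is the principal characteristic group, giving the suffix -one.
Number the chain so that numbering from this end puts the carbonyl group at C-2 rather than C-7.
That gives the carbonyl at C-2; a chloro group at C-8; two fluoro groups at C-1.
Substituent prefixes are cited in alphabetical order (multiplying prefixes like di-/tri- are ignored for ordering).
Assembling the pieces gives 8-chloro-1,1-difluorooctan-2-one.

8-chloro-1,1-difluorooctan-2-one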